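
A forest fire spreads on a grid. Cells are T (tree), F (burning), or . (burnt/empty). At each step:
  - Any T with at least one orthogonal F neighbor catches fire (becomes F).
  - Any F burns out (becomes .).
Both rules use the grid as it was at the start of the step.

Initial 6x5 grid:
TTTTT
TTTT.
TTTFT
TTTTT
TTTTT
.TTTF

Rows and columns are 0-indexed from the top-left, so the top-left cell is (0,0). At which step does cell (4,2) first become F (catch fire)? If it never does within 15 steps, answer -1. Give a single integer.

Step 1: cell (4,2)='T' (+6 fires, +2 burnt)
Step 2: cell (4,2)='T' (+7 fires, +6 burnt)
Step 3: cell (4,2)='F' (+7 fires, +7 burnt)
  -> target ignites at step 3
Step 4: cell (4,2)='.' (+4 fires, +7 burnt)
Step 5: cell (4,2)='.' (+2 fires, +4 burnt)
Step 6: cell (4,2)='.' (+0 fires, +2 burnt)
  fire out at step 6

3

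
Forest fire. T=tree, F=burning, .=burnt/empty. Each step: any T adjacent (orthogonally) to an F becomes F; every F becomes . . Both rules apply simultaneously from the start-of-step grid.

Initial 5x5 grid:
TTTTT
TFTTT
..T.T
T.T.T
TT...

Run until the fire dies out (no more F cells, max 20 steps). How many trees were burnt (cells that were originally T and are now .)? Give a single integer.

Step 1: +3 fires, +1 burnt (F count now 3)
Step 2: +4 fires, +3 burnt (F count now 4)
Step 3: +3 fires, +4 burnt (F count now 3)
Step 4: +2 fires, +3 burnt (F count now 2)
Step 5: +1 fires, +2 burnt (F count now 1)
Step 6: +0 fires, +1 burnt (F count now 0)
Fire out after step 6
Initially T: 16, now '.': 22
Total burnt (originally-T cells now '.'): 13

Answer: 13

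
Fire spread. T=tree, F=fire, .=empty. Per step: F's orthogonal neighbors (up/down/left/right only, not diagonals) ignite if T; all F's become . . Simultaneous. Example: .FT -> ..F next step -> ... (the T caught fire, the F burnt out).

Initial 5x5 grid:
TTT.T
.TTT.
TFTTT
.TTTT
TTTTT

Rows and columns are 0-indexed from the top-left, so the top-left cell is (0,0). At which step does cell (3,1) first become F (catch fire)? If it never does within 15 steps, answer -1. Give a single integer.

Step 1: cell (3,1)='F' (+4 fires, +1 burnt)
  -> target ignites at step 1
Step 2: cell (3,1)='.' (+5 fires, +4 burnt)
Step 3: cell (3,1)='.' (+7 fires, +5 burnt)
Step 4: cell (3,1)='.' (+2 fires, +7 burnt)
Step 5: cell (3,1)='.' (+1 fires, +2 burnt)
Step 6: cell (3,1)='.' (+0 fires, +1 burnt)
  fire out at step 6

1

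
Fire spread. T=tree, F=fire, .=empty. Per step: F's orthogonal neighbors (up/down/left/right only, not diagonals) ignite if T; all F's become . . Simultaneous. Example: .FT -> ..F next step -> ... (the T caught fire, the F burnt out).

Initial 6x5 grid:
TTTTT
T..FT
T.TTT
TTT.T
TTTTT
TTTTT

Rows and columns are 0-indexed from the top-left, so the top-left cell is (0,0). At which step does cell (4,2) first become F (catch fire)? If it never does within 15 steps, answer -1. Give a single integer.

Step 1: cell (4,2)='T' (+3 fires, +1 burnt)
Step 2: cell (4,2)='T' (+4 fires, +3 burnt)
Step 3: cell (4,2)='T' (+3 fires, +4 burnt)
Step 4: cell (4,2)='F' (+4 fires, +3 burnt)
  -> target ignites at step 4
Step 5: cell (4,2)='.' (+6 fires, +4 burnt)
Step 6: cell (4,2)='.' (+4 fires, +6 burnt)
Step 7: cell (4,2)='.' (+1 fires, +4 burnt)
Step 8: cell (4,2)='.' (+0 fires, +1 burnt)
  fire out at step 8

4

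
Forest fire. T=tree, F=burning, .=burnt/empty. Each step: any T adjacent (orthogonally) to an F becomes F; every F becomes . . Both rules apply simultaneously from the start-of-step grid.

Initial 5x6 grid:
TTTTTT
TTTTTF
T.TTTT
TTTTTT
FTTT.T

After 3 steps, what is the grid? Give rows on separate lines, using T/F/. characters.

Step 1: 5 trees catch fire, 2 burn out
  TTTTTF
  TTTTF.
  T.TTTF
  FTTTTT
  .FTT.T
Step 2: 7 trees catch fire, 5 burn out
  TTTTF.
  TTTF..
  F.TTF.
  .FTTTF
  ..FT.T
Step 3: 8 trees catch fire, 7 burn out
  TTTF..
  FTF...
  ..TF..
  ..FTF.
  ...F.F

TTTF..
FTF...
..TF..
..FTF.
...F.F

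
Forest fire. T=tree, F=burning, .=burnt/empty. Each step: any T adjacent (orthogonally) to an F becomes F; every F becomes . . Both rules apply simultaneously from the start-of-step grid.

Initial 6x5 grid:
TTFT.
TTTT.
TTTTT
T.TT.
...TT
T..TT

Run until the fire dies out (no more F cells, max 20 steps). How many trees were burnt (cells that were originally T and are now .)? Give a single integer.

Step 1: +3 fires, +1 burnt (F count now 3)
Step 2: +4 fires, +3 burnt (F count now 4)
Step 3: +4 fires, +4 burnt (F count now 4)
Step 4: +3 fires, +4 burnt (F count now 3)
Step 5: +2 fires, +3 burnt (F count now 2)
Step 6: +2 fires, +2 burnt (F count now 2)
Step 7: +1 fires, +2 burnt (F count now 1)
Step 8: +0 fires, +1 burnt (F count now 0)
Fire out after step 8
Initially T: 20, now '.': 29
Total burnt (originally-T cells now '.'): 19

Answer: 19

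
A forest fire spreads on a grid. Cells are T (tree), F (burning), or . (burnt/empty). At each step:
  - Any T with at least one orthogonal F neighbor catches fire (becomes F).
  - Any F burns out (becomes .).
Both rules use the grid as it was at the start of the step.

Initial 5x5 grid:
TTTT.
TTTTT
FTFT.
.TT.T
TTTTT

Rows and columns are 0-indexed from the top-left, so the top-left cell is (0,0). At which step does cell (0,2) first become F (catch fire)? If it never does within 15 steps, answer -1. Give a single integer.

Step 1: cell (0,2)='T' (+5 fires, +2 burnt)
Step 2: cell (0,2)='F' (+6 fires, +5 burnt)
  -> target ignites at step 2
Step 3: cell (0,2)='.' (+5 fires, +6 burnt)
Step 4: cell (0,2)='.' (+2 fires, +5 burnt)
Step 5: cell (0,2)='.' (+1 fires, +2 burnt)
Step 6: cell (0,2)='.' (+0 fires, +1 burnt)
  fire out at step 6

2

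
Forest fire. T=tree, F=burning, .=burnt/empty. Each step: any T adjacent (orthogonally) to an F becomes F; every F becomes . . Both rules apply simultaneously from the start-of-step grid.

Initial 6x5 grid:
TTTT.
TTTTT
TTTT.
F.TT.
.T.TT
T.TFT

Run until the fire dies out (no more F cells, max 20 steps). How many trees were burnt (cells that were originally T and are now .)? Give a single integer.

Answer: 19

Derivation:
Step 1: +4 fires, +2 burnt (F count now 4)
Step 2: +4 fires, +4 burnt (F count now 4)
Step 3: +5 fires, +4 burnt (F count now 5)
Step 4: +3 fires, +5 burnt (F count now 3)
Step 5: +3 fires, +3 burnt (F count now 3)
Step 6: +0 fires, +3 burnt (F count now 0)
Fire out after step 6
Initially T: 21, now '.': 28
Total burnt (originally-T cells now '.'): 19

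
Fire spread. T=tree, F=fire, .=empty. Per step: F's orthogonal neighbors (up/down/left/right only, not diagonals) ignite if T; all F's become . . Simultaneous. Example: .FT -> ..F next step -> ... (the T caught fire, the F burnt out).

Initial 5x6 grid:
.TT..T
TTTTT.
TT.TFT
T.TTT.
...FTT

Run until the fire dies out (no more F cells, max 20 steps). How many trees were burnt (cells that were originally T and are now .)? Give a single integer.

Answer: 17

Derivation:
Step 1: +6 fires, +2 burnt (F count now 6)
Step 2: +3 fires, +6 burnt (F count now 3)
Step 3: +1 fires, +3 burnt (F count now 1)
Step 4: +2 fires, +1 burnt (F count now 2)
Step 5: +3 fires, +2 burnt (F count now 3)
Step 6: +1 fires, +3 burnt (F count now 1)
Step 7: +1 fires, +1 burnt (F count now 1)
Step 8: +0 fires, +1 burnt (F count now 0)
Fire out after step 8
Initially T: 18, now '.': 29
Total burnt (originally-T cells now '.'): 17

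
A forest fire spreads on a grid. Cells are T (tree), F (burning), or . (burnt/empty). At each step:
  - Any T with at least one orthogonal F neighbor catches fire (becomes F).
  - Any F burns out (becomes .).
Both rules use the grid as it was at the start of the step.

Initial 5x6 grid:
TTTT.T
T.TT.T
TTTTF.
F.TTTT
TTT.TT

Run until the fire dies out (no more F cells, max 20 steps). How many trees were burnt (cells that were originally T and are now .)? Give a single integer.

Answer: 20

Derivation:
Step 1: +4 fires, +2 burnt (F count now 4)
Step 2: +8 fires, +4 burnt (F count now 8)
Step 3: +6 fires, +8 burnt (F count now 6)
Step 4: +2 fires, +6 burnt (F count now 2)
Step 5: +0 fires, +2 burnt (F count now 0)
Fire out after step 5
Initially T: 22, now '.': 28
Total burnt (originally-T cells now '.'): 20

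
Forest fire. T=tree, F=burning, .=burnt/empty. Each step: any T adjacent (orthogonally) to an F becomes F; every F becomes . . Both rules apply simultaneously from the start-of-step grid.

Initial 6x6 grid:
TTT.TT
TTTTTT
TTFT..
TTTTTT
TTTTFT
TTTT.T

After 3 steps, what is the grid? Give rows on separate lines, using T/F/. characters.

Step 1: 7 trees catch fire, 2 burn out
  TTT.TT
  TTFTTT
  TF.F..
  TTFTFT
  TTTF.F
  TTTT.T
Step 2: 10 trees catch fire, 7 burn out
  TTF.TT
  TF.FTT
  F.....
  TF.F.F
  TTF...
  TTTF.F
Step 3: 6 trees catch fire, 10 burn out
  TF..TT
  F...FT
  ......
  F.....
  TF....
  TTF...

TF..TT
F...FT
......
F.....
TF....
TTF...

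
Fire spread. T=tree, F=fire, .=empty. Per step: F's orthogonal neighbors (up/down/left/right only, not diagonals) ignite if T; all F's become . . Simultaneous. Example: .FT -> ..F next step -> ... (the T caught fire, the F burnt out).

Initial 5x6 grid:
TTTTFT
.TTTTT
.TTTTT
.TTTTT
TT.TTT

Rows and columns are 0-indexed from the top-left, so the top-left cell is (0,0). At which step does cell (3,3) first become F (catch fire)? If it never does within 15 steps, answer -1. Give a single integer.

Step 1: cell (3,3)='T' (+3 fires, +1 burnt)
Step 2: cell (3,3)='T' (+4 fires, +3 burnt)
Step 3: cell (3,3)='T' (+5 fires, +4 burnt)
Step 4: cell (3,3)='F' (+6 fires, +5 burnt)
  -> target ignites at step 4
Step 5: cell (3,3)='.' (+4 fires, +6 burnt)
Step 6: cell (3,3)='.' (+1 fires, +4 burnt)
Step 7: cell (3,3)='.' (+1 fires, +1 burnt)
Step 8: cell (3,3)='.' (+1 fires, +1 burnt)
Step 9: cell (3,3)='.' (+0 fires, +1 burnt)
  fire out at step 9

4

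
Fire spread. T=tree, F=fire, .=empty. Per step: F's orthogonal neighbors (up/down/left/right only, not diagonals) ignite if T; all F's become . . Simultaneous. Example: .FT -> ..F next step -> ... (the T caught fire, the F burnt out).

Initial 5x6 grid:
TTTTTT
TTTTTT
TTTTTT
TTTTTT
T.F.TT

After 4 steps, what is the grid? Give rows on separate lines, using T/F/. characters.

Step 1: 1 trees catch fire, 1 burn out
  TTTTTT
  TTTTTT
  TTTTTT
  TTFTTT
  T...TT
Step 2: 3 trees catch fire, 1 burn out
  TTTTTT
  TTTTTT
  TTFTTT
  TF.FTT
  T...TT
Step 3: 5 trees catch fire, 3 burn out
  TTTTTT
  TTFTTT
  TF.FTT
  F...FT
  T...TT
Step 4: 8 trees catch fire, 5 burn out
  TTFTTT
  TF.FTT
  F...FT
  .....F
  F...FT

TTFTTT
TF.FTT
F...FT
.....F
F...FT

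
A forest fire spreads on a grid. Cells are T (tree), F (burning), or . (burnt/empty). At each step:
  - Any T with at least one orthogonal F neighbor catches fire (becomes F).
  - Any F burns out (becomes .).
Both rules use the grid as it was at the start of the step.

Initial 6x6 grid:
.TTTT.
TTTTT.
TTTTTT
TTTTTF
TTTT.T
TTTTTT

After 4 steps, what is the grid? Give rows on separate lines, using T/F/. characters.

Step 1: 3 trees catch fire, 1 burn out
  .TTTT.
  TTTTT.
  TTTTTF
  TTTTF.
  TTTT.F
  TTTTTT
Step 2: 3 trees catch fire, 3 burn out
  .TTTT.
  TTTTT.
  TTTTF.
  TTTF..
  TTTT..
  TTTTTF
Step 3: 5 trees catch fire, 3 burn out
  .TTTT.
  TTTTF.
  TTTF..
  TTF...
  TTTF..
  TTTTF.
Step 4: 6 trees catch fire, 5 burn out
  .TTTF.
  TTTF..
  TTF...
  TF....
  TTF...
  TTTF..

.TTTF.
TTTF..
TTF...
TF....
TTF...
TTTF..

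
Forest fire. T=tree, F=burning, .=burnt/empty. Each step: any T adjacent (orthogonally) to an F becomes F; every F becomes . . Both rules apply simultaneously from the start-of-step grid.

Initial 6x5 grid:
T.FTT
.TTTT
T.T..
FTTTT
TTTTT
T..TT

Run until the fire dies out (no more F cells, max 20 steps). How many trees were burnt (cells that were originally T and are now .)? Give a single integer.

Answer: 20

Derivation:
Step 1: +5 fires, +2 burnt (F count now 5)
Step 2: +7 fires, +5 burnt (F count now 7)
Step 3: +3 fires, +7 burnt (F count now 3)
Step 4: +2 fires, +3 burnt (F count now 2)
Step 5: +2 fires, +2 burnt (F count now 2)
Step 6: +1 fires, +2 burnt (F count now 1)
Step 7: +0 fires, +1 burnt (F count now 0)
Fire out after step 7
Initially T: 21, now '.': 29
Total burnt (originally-T cells now '.'): 20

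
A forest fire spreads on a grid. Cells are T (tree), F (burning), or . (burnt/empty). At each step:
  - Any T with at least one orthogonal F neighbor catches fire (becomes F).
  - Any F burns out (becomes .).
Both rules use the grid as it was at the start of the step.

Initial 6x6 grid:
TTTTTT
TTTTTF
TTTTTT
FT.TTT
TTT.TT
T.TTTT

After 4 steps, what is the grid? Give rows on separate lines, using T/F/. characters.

Step 1: 6 trees catch fire, 2 burn out
  TTTTTF
  TTTTF.
  FTTTTF
  .F.TTT
  FTT.TT
  T.TTTT
Step 2: 8 trees catch fire, 6 burn out
  TTTTF.
  FTTF..
  .FTTF.
  ...TTF
  .FT.TT
  F.TTTT
Step 3: 9 trees catch fire, 8 burn out
  FTTF..
  .FF...
  ..FF..
  ...TF.
  ..F.TF
  ..TTTT
Step 4: 6 trees catch fire, 9 burn out
  .FF...
  ......
  ......
  ...F..
  ....F.
  ..FTTF

.FF...
......
......
...F..
....F.
..FTTF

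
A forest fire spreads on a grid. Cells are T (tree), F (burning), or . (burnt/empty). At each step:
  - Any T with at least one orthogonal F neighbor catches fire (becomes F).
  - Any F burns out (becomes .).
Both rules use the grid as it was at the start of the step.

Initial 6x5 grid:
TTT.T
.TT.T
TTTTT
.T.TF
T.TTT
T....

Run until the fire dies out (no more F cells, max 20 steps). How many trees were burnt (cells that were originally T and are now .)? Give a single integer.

Step 1: +3 fires, +1 burnt (F count now 3)
Step 2: +3 fires, +3 burnt (F count now 3)
Step 3: +3 fires, +3 burnt (F count now 3)
Step 4: +2 fires, +3 burnt (F count now 2)
Step 5: +4 fires, +2 burnt (F count now 4)
Step 6: +1 fires, +4 burnt (F count now 1)
Step 7: +1 fires, +1 burnt (F count now 1)
Step 8: +0 fires, +1 burnt (F count now 0)
Fire out after step 8
Initially T: 19, now '.': 28
Total burnt (originally-T cells now '.'): 17

Answer: 17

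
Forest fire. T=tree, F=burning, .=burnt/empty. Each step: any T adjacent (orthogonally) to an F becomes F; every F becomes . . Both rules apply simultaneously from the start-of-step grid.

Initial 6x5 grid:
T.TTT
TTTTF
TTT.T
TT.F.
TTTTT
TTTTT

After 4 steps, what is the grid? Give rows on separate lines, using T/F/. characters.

Step 1: 4 trees catch fire, 2 burn out
  T.TTF
  TTTF.
  TTT.F
  TT...
  TTTFT
  TTTTT
Step 2: 5 trees catch fire, 4 burn out
  T.TF.
  TTF..
  TTT..
  TT...
  TTF.F
  TTTFT
Step 3: 6 trees catch fire, 5 burn out
  T.F..
  TF...
  TTF..
  TT...
  TF...
  TTF.F
Step 4: 5 trees catch fire, 6 burn out
  T....
  F....
  TF...
  TF...
  F....
  TF...

T....
F....
TF...
TF...
F....
TF...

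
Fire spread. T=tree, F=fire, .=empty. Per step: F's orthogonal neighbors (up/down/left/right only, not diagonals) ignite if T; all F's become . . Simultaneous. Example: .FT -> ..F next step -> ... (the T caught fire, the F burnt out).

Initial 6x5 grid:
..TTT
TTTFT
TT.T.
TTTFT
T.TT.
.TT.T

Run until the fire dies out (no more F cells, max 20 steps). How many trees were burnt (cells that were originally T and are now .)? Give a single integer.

Answer: 19

Derivation:
Step 1: +7 fires, +2 burnt (F count now 7)
Step 2: +5 fires, +7 burnt (F count now 5)
Step 3: +4 fires, +5 burnt (F count now 4)
Step 4: +3 fires, +4 burnt (F count now 3)
Step 5: +0 fires, +3 burnt (F count now 0)
Fire out after step 5
Initially T: 20, now '.': 29
Total burnt (originally-T cells now '.'): 19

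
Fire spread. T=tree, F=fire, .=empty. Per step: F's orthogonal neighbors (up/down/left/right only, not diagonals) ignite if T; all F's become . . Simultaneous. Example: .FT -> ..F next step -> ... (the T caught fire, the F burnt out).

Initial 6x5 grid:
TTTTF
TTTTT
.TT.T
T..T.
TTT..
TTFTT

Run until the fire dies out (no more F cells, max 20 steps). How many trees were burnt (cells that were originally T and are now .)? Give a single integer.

Step 1: +5 fires, +2 burnt (F count now 5)
Step 2: +6 fires, +5 burnt (F count now 6)
Step 3: +3 fires, +6 burnt (F count now 3)
Step 4: +4 fires, +3 burnt (F count now 4)
Step 5: +2 fires, +4 burnt (F count now 2)
Step 6: +0 fires, +2 burnt (F count now 0)
Fire out after step 6
Initially T: 21, now '.': 29
Total burnt (originally-T cells now '.'): 20

Answer: 20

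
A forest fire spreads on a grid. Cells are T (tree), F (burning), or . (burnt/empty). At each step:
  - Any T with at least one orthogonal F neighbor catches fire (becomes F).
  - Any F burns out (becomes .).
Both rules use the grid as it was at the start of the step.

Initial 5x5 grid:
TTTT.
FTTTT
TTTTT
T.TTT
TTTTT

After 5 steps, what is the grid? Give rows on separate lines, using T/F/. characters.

Step 1: 3 trees catch fire, 1 burn out
  FTTT.
  .FTTT
  FTTTT
  T.TTT
  TTTTT
Step 2: 4 trees catch fire, 3 burn out
  .FTT.
  ..FTT
  .FTTT
  F.TTT
  TTTTT
Step 3: 4 trees catch fire, 4 burn out
  ..FT.
  ...FT
  ..FTT
  ..TTT
  FTTTT
Step 4: 5 trees catch fire, 4 burn out
  ...F.
  ....F
  ...FT
  ..FTT
  .FTTT
Step 5: 3 trees catch fire, 5 burn out
  .....
  .....
  ....F
  ...FT
  ..FTT

.....
.....
....F
...FT
..FTT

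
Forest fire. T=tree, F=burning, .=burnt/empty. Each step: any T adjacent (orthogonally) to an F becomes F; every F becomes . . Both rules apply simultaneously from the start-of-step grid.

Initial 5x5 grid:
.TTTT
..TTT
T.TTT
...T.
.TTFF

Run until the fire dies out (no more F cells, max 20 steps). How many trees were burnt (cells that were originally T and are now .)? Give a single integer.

Step 1: +2 fires, +2 burnt (F count now 2)
Step 2: +2 fires, +2 burnt (F count now 2)
Step 3: +3 fires, +2 burnt (F count now 3)
Step 4: +3 fires, +3 burnt (F count now 3)
Step 5: +2 fires, +3 burnt (F count now 2)
Step 6: +1 fires, +2 burnt (F count now 1)
Step 7: +0 fires, +1 burnt (F count now 0)
Fire out after step 7
Initially T: 14, now '.': 24
Total burnt (originally-T cells now '.'): 13

Answer: 13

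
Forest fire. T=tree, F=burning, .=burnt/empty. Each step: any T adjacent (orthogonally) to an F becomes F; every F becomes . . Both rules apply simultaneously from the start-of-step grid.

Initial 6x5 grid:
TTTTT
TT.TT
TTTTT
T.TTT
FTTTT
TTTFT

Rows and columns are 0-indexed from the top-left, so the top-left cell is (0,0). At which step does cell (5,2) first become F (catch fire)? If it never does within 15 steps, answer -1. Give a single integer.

Step 1: cell (5,2)='F' (+6 fires, +2 burnt)
  -> target ignites at step 1
Step 2: cell (5,2)='.' (+5 fires, +6 burnt)
Step 3: cell (5,2)='.' (+5 fires, +5 burnt)
Step 4: cell (5,2)='.' (+5 fires, +5 burnt)
Step 5: cell (5,2)='.' (+3 fires, +5 burnt)
Step 6: cell (5,2)='.' (+2 fires, +3 burnt)
Step 7: cell (5,2)='.' (+0 fires, +2 burnt)
  fire out at step 7

1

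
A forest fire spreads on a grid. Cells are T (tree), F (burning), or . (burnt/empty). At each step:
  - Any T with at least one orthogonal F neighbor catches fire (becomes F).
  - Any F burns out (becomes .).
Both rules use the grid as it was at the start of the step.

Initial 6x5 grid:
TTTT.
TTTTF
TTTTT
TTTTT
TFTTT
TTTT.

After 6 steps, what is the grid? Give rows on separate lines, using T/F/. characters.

Step 1: 6 trees catch fire, 2 burn out
  TTTT.
  TTTF.
  TTTTF
  TFTTT
  F.FTT
  TFTT.
Step 2: 10 trees catch fire, 6 burn out
  TTTF.
  TTF..
  TFTF.
  F.FTF
  ...FT
  F.FT.
Step 3: 7 trees catch fire, 10 burn out
  TTF..
  TF...
  F.F..
  ...F.
  ....F
  ...F.
Step 4: 2 trees catch fire, 7 burn out
  TF...
  F....
  .....
  .....
  .....
  .....
Step 5: 1 trees catch fire, 2 burn out
  F....
  .....
  .....
  .....
  .....
  .....
Step 6: 0 trees catch fire, 1 burn out
  .....
  .....
  .....
  .....
  .....
  .....

.....
.....
.....
.....
.....
.....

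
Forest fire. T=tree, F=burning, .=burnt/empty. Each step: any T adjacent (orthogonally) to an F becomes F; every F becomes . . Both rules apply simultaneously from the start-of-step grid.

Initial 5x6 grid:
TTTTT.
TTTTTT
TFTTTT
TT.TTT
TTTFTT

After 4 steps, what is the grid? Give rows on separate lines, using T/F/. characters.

Step 1: 7 trees catch fire, 2 burn out
  TTTTT.
  TFTTTT
  F.FTTT
  TF.FTT
  TTF.FT
Step 2: 8 trees catch fire, 7 burn out
  TFTTT.
  F.FTTT
  ...FTT
  F...FT
  TF...F
Step 3: 6 trees catch fire, 8 burn out
  F.FTT.
  ...FTT
  ....FT
  .....F
  F.....
Step 4: 3 trees catch fire, 6 burn out
  ...FT.
  ....FT
  .....F
  ......
  ......

...FT.
....FT
.....F
......
......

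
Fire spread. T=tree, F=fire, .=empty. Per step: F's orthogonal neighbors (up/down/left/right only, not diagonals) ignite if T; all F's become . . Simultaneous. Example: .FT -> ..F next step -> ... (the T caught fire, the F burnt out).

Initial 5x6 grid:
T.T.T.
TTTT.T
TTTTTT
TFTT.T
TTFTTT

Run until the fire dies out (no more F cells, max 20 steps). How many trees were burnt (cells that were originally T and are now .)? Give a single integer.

Answer: 22

Derivation:
Step 1: +5 fires, +2 burnt (F count now 5)
Step 2: +6 fires, +5 burnt (F count now 6)
Step 3: +4 fires, +6 burnt (F count now 4)
Step 4: +5 fires, +4 burnt (F count now 5)
Step 5: +1 fires, +5 burnt (F count now 1)
Step 6: +1 fires, +1 burnt (F count now 1)
Step 7: +0 fires, +1 burnt (F count now 0)
Fire out after step 7
Initially T: 23, now '.': 29
Total burnt (originally-T cells now '.'): 22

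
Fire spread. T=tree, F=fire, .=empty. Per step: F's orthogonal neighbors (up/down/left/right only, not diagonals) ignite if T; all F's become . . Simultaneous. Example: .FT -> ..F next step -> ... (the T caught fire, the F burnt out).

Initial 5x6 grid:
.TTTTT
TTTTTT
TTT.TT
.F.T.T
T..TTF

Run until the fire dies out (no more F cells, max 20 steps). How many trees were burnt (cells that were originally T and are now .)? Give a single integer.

Step 1: +3 fires, +2 burnt (F count now 3)
Step 2: +5 fires, +3 burnt (F count now 5)
Step 3: +6 fires, +5 burnt (F count now 6)
Step 4: +4 fires, +6 burnt (F count now 4)
Step 5: +2 fires, +4 burnt (F count now 2)
Step 6: +0 fires, +2 burnt (F count now 0)
Fire out after step 6
Initially T: 21, now '.': 29
Total burnt (originally-T cells now '.'): 20

Answer: 20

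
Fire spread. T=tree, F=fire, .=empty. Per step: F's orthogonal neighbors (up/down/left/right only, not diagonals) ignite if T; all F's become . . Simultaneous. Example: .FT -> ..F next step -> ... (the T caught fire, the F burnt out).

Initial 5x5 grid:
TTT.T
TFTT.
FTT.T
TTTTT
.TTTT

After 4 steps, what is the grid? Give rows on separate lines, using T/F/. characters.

Step 1: 5 trees catch fire, 2 burn out
  TFT.T
  F.FT.
  .FT.T
  FTTTT
  .TTTT
Step 2: 5 trees catch fire, 5 burn out
  F.F.T
  ...F.
  ..F.T
  .FTTT
  .TTTT
Step 3: 2 trees catch fire, 5 burn out
  ....T
  .....
  ....T
  ..FTT
  .FTTT
Step 4: 2 trees catch fire, 2 burn out
  ....T
  .....
  ....T
  ...FT
  ..FTT

....T
.....
....T
...FT
..FTT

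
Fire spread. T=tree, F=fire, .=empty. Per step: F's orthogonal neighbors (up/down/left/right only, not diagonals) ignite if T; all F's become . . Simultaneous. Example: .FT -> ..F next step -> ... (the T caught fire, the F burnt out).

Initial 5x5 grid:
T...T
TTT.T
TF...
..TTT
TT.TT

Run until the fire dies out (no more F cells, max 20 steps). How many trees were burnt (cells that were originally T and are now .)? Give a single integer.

Step 1: +2 fires, +1 burnt (F count now 2)
Step 2: +2 fires, +2 burnt (F count now 2)
Step 3: +1 fires, +2 burnt (F count now 1)
Step 4: +0 fires, +1 burnt (F count now 0)
Fire out after step 4
Initially T: 14, now '.': 16
Total burnt (originally-T cells now '.'): 5

Answer: 5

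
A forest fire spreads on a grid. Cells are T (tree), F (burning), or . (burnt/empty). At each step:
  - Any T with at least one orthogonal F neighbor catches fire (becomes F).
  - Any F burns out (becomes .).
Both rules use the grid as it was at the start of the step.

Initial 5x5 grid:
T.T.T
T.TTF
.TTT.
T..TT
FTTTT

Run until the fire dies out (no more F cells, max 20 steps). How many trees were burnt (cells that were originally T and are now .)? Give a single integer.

Answer: 14

Derivation:
Step 1: +4 fires, +2 burnt (F count now 4)
Step 2: +3 fires, +4 burnt (F count now 3)
Step 3: +4 fires, +3 burnt (F count now 4)
Step 4: +3 fires, +4 burnt (F count now 3)
Step 5: +0 fires, +3 burnt (F count now 0)
Fire out after step 5
Initially T: 16, now '.': 23
Total burnt (originally-T cells now '.'): 14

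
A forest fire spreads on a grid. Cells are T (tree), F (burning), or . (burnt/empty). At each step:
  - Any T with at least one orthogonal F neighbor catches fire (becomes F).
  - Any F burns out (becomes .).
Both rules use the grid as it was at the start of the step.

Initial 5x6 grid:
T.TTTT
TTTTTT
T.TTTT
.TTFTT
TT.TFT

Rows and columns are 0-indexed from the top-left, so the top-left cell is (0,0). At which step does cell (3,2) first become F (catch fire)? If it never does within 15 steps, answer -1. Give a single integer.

Step 1: cell (3,2)='F' (+5 fires, +2 burnt)
  -> target ignites at step 1
Step 2: cell (3,2)='.' (+5 fires, +5 burnt)
Step 3: cell (3,2)='.' (+5 fires, +5 burnt)
Step 4: cell (3,2)='.' (+5 fires, +5 burnt)
Step 5: cell (3,2)='.' (+2 fires, +5 burnt)
Step 6: cell (3,2)='.' (+2 fires, +2 burnt)
Step 7: cell (3,2)='.' (+0 fires, +2 burnt)
  fire out at step 7

1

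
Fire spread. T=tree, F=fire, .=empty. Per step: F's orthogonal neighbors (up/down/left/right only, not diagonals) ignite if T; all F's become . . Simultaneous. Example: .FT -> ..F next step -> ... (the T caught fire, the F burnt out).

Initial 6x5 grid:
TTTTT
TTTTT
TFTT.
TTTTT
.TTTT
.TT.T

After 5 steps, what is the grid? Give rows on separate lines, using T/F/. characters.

Step 1: 4 trees catch fire, 1 burn out
  TTTTT
  TFTTT
  F.FT.
  TFTTT
  .TTTT
  .TT.T
Step 2: 7 trees catch fire, 4 burn out
  TFTTT
  F.FTT
  ...F.
  F.FTT
  .FTTT
  .TT.T
Step 3: 6 trees catch fire, 7 burn out
  F.FTT
  ...FT
  .....
  ...FT
  ..FTT
  .FT.T
Step 4: 5 trees catch fire, 6 burn out
  ...FT
  ....F
  .....
  ....F
  ...FT
  ..F.T
Step 5: 2 trees catch fire, 5 burn out
  ....F
  .....
  .....
  .....
  ....F
  ....T

....F
.....
.....
.....
....F
....T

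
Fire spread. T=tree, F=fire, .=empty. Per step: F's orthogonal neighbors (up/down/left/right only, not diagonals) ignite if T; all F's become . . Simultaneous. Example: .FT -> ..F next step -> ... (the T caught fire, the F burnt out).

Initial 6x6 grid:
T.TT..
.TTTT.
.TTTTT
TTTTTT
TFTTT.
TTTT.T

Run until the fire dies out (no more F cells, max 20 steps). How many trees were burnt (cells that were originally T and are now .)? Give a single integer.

Answer: 25

Derivation:
Step 1: +4 fires, +1 burnt (F count now 4)
Step 2: +6 fires, +4 burnt (F count now 6)
Step 3: +5 fires, +6 burnt (F count now 5)
Step 4: +3 fires, +5 burnt (F count now 3)
Step 5: +4 fires, +3 burnt (F count now 4)
Step 6: +3 fires, +4 burnt (F count now 3)
Step 7: +0 fires, +3 burnt (F count now 0)
Fire out after step 7
Initially T: 27, now '.': 34
Total burnt (originally-T cells now '.'): 25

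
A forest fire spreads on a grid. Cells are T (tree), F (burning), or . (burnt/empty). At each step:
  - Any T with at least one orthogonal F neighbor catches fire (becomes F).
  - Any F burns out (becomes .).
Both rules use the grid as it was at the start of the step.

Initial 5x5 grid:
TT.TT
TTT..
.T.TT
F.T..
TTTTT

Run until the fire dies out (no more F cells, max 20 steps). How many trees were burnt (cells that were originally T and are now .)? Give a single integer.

Answer: 6

Derivation:
Step 1: +1 fires, +1 burnt (F count now 1)
Step 2: +1 fires, +1 burnt (F count now 1)
Step 3: +1 fires, +1 burnt (F count now 1)
Step 4: +2 fires, +1 burnt (F count now 2)
Step 5: +1 fires, +2 burnt (F count now 1)
Step 6: +0 fires, +1 burnt (F count now 0)
Fire out after step 6
Initially T: 16, now '.': 15
Total burnt (originally-T cells now '.'): 6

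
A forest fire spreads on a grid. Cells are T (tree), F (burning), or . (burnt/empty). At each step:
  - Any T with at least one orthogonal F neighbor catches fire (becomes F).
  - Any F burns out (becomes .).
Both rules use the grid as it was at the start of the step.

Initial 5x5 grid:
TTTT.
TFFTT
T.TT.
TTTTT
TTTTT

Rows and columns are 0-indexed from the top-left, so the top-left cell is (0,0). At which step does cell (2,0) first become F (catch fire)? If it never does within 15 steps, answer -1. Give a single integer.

Step 1: cell (2,0)='T' (+5 fires, +2 burnt)
Step 2: cell (2,0)='F' (+6 fires, +5 burnt)
  -> target ignites at step 2
Step 3: cell (2,0)='.' (+4 fires, +6 burnt)
Step 4: cell (2,0)='.' (+4 fires, +4 burnt)
Step 5: cell (2,0)='.' (+1 fires, +4 burnt)
Step 6: cell (2,0)='.' (+0 fires, +1 burnt)
  fire out at step 6

2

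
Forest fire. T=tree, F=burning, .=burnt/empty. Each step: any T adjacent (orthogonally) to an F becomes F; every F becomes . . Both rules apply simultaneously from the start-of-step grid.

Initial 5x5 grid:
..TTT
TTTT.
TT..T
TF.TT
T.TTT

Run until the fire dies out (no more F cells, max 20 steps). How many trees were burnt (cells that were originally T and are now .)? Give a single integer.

Answer: 11

Derivation:
Step 1: +2 fires, +1 burnt (F count now 2)
Step 2: +3 fires, +2 burnt (F count now 3)
Step 3: +2 fires, +3 burnt (F count now 2)
Step 4: +2 fires, +2 burnt (F count now 2)
Step 5: +1 fires, +2 burnt (F count now 1)
Step 6: +1 fires, +1 burnt (F count now 1)
Step 7: +0 fires, +1 burnt (F count now 0)
Fire out after step 7
Initially T: 17, now '.': 19
Total burnt (originally-T cells now '.'): 11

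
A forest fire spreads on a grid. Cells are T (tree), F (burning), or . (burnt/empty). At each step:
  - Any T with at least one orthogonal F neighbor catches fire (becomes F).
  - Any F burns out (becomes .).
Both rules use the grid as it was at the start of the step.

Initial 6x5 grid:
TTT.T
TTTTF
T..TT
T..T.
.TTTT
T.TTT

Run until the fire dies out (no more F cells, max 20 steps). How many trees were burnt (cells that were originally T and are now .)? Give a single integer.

Answer: 20

Derivation:
Step 1: +3 fires, +1 burnt (F count now 3)
Step 2: +2 fires, +3 burnt (F count now 2)
Step 3: +3 fires, +2 burnt (F count now 3)
Step 4: +3 fires, +3 burnt (F count now 3)
Step 5: +5 fires, +3 burnt (F count now 5)
Step 6: +4 fires, +5 burnt (F count now 4)
Step 7: +0 fires, +4 burnt (F count now 0)
Fire out after step 7
Initially T: 21, now '.': 29
Total burnt (originally-T cells now '.'): 20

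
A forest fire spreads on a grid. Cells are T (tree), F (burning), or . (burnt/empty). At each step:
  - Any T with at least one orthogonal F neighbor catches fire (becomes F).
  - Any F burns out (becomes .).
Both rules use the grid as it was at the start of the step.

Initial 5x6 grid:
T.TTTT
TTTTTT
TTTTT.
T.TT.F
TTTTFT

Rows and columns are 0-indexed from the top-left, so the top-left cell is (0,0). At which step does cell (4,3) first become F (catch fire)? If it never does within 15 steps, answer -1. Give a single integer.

Step 1: cell (4,3)='F' (+2 fires, +2 burnt)
  -> target ignites at step 1
Step 2: cell (4,3)='.' (+2 fires, +2 burnt)
Step 3: cell (4,3)='.' (+3 fires, +2 burnt)
Step 4: cell (4,3)='.' (+4 fires, +3 burnt)
Step 5: cell (4,3)='.' (+5 fires, +4 burnt)
Step 6: cell (4,3)='.' (+5 fires, +5 burnt)
Step 7: cell (4,3)='.' (+2 fires, +5 burnt)
Step 8: cell (4,3)='.' (+1 fires, +2 burnt)
Step 9: cell (4,3)='.' (+0 fires, +1 burnt)
  fire out at step 9

1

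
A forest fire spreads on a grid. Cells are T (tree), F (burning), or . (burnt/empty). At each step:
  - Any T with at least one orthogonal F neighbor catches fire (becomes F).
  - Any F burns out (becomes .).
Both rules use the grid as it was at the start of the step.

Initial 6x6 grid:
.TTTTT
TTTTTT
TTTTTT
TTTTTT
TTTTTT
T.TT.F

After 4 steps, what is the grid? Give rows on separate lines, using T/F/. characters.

Step 1: 1 trees catch fire, 1 burn out
  .TTTTT
  TTTTTT
  TTTTTT
  TTTTTT
  TTTTTF
  T.TT..
Step 2: 2 trees catch fire, 1 burn out
  .TTTTT
  TTTTTT
  TTTTTT
  TTTTTF
  TTTTF.
  T.TT..
Step 3: 3 trees catch fire, 2 burn out
  .TTTTT
  TTTTTT
  TTTTTF
  TTTTF.
  TTTF..
  T.TT..
Step 4: 5 trees catch fire, 3 burn out
  .TTTTT
  TTTTTF
  TTTTF.
  TTTF..
  TTF...
  T.TF..

.TTTTT
TTTTTF
TTTTF.
TTTF..
TTF...
T.TF..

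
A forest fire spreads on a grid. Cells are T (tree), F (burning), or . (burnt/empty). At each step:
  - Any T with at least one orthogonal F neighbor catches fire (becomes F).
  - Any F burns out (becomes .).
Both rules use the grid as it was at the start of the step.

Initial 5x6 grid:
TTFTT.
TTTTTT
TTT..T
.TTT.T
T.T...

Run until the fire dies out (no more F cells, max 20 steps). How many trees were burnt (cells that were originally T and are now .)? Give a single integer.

Answer: 19

Derivation:
Step 1: +3 fires, +1 burnt (F count now 3)
Step 2: +5 fires, +3 burnt (F count now 5)
Step 3: +4 fires, +5 burnt (F count now 4)
Step 4: +5 fires, +4 burnt (F count now 5)
Step 5: +1 fires, +5 burnt (F count now 1)
Step 6: +1 fires, +1 burnt (F count now 1)
Step 7: +0 fires, +1 burnt (F count now 0)
Fire out after step 7
Initially T: 20, now '.': 29
Total burnt (originally-T cells now '.'): 19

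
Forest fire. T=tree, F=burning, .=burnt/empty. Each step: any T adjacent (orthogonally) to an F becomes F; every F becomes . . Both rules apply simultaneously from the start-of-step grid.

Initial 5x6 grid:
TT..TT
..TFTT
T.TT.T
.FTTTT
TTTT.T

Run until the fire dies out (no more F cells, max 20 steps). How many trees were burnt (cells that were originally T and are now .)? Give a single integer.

Step 1: +5 fires, +2 burnt (F count now 5)
Step 2: +6 fires, +5 burnt (F count now 6)
Step 3: +4 fires, +6 burnt (F count now 4)
Step 4: +1 fires, +4 burnt (F count now 1)
Step 5: +1 fires, +1 burnt (F count now 1)
Step 6: +0 fires, +1 burnt (F count now 0)
Fire out after step 6
Initially T: 20, now '.': 27
Total burnt (originally-T cells now '.'): 17

Answer: 17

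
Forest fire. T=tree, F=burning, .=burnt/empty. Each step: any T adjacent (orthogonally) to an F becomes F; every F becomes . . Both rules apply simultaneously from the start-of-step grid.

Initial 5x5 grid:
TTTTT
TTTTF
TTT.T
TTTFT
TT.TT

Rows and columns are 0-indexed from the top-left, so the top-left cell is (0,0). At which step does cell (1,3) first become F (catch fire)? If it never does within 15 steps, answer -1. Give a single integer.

Step 1: cell (1,3)='F' (+6 fires, +2 burnt)
  -> target ignites at step 1
Step 2: cell (1,3)='.' (+5 fires, +6 burnt)
Step 3: cell (1,3)='.' (+5 fires, +5 burnt)
Step 4: cell (1,3)='.' (+4 fires, +5 burnt)
Step 5: cell (1,3)='.' (+1 fires, +4 burnt)
Step 6: cell (1,3)='.' (+0 fires, +1 burnt)
  fire out at step 6

1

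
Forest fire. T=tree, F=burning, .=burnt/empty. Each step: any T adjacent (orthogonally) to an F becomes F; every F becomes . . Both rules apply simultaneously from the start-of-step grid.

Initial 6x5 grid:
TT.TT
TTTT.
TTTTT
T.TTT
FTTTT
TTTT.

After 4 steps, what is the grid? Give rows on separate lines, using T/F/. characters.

Step 1: 3 trees catch fire, 1 burn out
  TT.TT
  TTTT.
  TTTTT
  F.TTT
  .FTTT
  FTTT.
Step 2: 3 trees catch fire, 3 burn out
  TT.TT
  TTTT.
  FTTTT
  ..TTT
  ..FTT
  .FTT.
Step 3: 5 trees catch fire, 3 burn out
  TT.TT
  FTTT.
  .FTTT
  ..FTT
  ...FT
  ..FT.
Step 4: 6 trees catch fire, 5 burn out
  FT.TT
  .FTT.
  ..FTT
  ...FT
  ....F
  ...F.

FT.TT
.FTT.
..FTT
...FT
....F
...F.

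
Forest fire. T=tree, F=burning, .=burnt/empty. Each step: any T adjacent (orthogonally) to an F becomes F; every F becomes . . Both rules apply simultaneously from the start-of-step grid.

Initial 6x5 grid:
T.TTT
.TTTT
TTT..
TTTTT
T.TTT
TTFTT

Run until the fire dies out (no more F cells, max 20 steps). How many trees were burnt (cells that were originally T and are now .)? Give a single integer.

Answer: 23

Derivation:
Step 1: +3 fires, +1 burnt (F count now 3)
Step 2: +4 fires, +3 burnt (F count now 4)
Step 3: +5 fires, +4 burnt (F count now 5)
Step 4: +4 fires, +5 burnt (F count now 4)
Step 5: +4 fires, +4 burnt (F count now 4)
Step 6: +2 fires, +4 burnt (F count now 2)
Step 7: +1 fires, +2 burnt (F count now 1)
Step 8: +0 fires, +1 burnt (F count now 0)
Fire out after step 8
Initially T: 24, now '.': 29
Total burnt (originally-T cells now '.'): 23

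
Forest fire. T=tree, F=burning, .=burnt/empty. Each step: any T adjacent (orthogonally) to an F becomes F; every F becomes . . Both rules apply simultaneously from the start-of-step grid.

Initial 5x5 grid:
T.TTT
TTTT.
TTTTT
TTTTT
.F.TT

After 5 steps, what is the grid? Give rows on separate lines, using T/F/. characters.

Step 1: 1 trees catch fire, 1 burn out
  T.TTT
  TTTT.
  TTTTT
  TFTTT
  ...TT
Step 2: 3 trees catch fire, 1 burn out
  T.TTT
  TTTT.
  TFTTT
  F.FTT
  ...TT
Step 3: 4 trees catch fire, 3 burn out
  T.TTT
  TFTT.
  F.FTT
  ...FT
  ...TT
Step 4: 5 trees catch fire, 4 burn out
  T.TTT
  F.FT.
  ...FT
  ....F
  ...FT
Step 5: 5 trees catch fire, 5 burn out
  F.FTT
  ...F.
  ....F
  .....
  ....F

F.FTT
...F.
....F
.....
....F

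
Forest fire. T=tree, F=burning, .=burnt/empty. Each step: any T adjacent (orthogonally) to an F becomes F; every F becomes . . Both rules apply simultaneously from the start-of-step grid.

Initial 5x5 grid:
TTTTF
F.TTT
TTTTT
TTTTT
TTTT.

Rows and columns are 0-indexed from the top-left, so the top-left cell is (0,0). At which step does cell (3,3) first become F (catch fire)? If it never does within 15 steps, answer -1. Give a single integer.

Step 1: cell (3,3)='T' (+4 fires, +2 burnt)
Step 2: cell (3,3)='T' (+6 fires, +4 burnt)
Step 3: cell (3,3)='T' (+6 fires, +6 burnt)
Step 4: cell (3,3)='F' (+3 fires, +6 burnt)
  -> target ignites at step 4
Step 5: cell (3,3)='.' (+2 fires, +3 burnt)
Step 6: cell (3,3)='.' (+0 fires, +2 burnt)
  fire out at step 6

4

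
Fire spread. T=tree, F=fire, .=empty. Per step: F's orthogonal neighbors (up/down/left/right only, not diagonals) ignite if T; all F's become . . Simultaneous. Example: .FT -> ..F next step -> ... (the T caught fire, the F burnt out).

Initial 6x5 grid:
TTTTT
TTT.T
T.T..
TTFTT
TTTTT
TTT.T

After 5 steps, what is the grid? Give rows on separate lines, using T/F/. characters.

Step 1: 4 trees catch fire, 1 burn out
  TTTTT
  TTT.T
  T.F..
  TF.FT
  TTFTT
  TTT.T
Step 2: 6 trees catch fire, 4 burn out
  TTTTT
  TTF.T
  T....
  F...F
  TF.FT
  TTF.T
Step 3: 6 trees catch fire, 6 burn out
  TTFTT
  TF..T
  F....
  .....
  F...F
  TF..T
Step 4: 5 trees catch fire, 6 burn out
  TF.FT
  F...T
  .....
  .....
  .....
  F...F
Step 5: 2 trees catch fire, 5 burn out
  F...F
  ....T
  .....
  .....
  .....
  .....

F...F
....T
.....
.....
.....
.....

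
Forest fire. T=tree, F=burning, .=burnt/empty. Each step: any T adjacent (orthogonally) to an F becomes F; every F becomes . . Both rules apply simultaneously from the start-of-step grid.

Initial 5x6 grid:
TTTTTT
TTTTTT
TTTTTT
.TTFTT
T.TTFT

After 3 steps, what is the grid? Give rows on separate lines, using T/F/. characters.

Step 1: 5 trees catch fire, 2 burn out
  TTTTTT
  TTTTTT
  TTTFTT
  .TF.FT
  T.TF.F
Step 2: 6 trees catch fire, 5 burn out
  TTTTTT
  TTTFTT
  TTF.FT
  .F...F
  T.F...
Step 3: 5 trees catch fire, 6 burn out
  TTTFTT
  TTF.FT
  TF...F
  ......
  T.....

TTTFTT
TTF.FT
TF...F
......
T.....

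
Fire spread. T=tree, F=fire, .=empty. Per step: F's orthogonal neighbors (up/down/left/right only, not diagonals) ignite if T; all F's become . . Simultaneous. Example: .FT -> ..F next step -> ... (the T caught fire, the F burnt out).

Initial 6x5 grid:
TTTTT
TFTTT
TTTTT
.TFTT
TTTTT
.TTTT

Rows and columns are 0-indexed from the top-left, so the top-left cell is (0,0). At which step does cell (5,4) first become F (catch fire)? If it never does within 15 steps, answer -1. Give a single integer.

Step 1: cell (5,4)='T' (+8 fires, +2 burnt)
Step 2: cell (5,4)='T' (+9 fires, +8 burnt)
Step 3: cell (5,4)='T' (+7 fires, +9 burnt)
Step 4: cell (5,4)='F' (+2 fires, +7 burnt)
  -> target ignites at step 4
Step 5: cell (5,4)='.' (+0 fires, +2 burnt)
  fire out at step 5

4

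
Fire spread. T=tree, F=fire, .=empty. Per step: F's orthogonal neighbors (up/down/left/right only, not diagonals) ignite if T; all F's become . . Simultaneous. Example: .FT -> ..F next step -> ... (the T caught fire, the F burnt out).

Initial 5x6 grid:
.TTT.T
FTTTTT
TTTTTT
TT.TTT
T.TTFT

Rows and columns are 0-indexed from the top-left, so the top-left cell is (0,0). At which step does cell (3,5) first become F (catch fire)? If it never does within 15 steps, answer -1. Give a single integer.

Step 1: cell (3,5)='T' (+5 fires, +2 burnt)
Step 2: cell (3,5)='F' (+8 fires, +5 burnt)
  -> target ignites at step 2
Step 3: cell (3,5)='.' (+8 fires, +8 burnt)
Step 4: cell (3,5)='.' (+2 fires, +8 burnt)
Step 5: cell (3,5)='.' (+1 fires, +2 burnt)
Step 6: cell (3,5)='.' (+0 fires, +1 burnt)
  fire out at step 6

2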